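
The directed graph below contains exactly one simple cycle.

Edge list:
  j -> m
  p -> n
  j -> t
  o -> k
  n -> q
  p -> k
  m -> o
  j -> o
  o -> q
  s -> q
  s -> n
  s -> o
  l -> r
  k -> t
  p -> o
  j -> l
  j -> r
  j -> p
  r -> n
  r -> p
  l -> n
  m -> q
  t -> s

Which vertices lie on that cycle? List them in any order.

k, o, s, t

DFS with gray/black marking from t:
t gray
  s gray
    n gray
      q gray
      q black
    n black
    o gray
      k gray
        k→t: t is gray → back edge
Back edge closes the cycle t → s → o → k → t; its vertices are {k, o, s, t}.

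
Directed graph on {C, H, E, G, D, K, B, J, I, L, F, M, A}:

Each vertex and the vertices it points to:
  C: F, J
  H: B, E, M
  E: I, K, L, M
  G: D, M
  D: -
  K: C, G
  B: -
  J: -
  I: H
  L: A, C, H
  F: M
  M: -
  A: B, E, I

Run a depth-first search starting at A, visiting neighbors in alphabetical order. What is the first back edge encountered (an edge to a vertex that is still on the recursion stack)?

DFS from A (visiting neighbors in alphabetical order); mark gray on enter, black on exit:
A gray
  B gray
  B black
  E gray
    I gray
      H gray
        H→B: B black — skip
        H→E: E is gray → back edge
First back edge: H → E.

H->E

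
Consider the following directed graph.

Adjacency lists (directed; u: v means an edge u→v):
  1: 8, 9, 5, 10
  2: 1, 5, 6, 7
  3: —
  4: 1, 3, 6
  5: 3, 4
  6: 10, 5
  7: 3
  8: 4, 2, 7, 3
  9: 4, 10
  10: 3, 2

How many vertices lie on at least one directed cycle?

8

A vertex is on a directed cycle iff it belongs to a strongly connected component of size ≥ 2 (or has a self-loop).
The vertices on cycles are {1, 2, 4, 5, 6, 8, 9, 10} — 8 in total.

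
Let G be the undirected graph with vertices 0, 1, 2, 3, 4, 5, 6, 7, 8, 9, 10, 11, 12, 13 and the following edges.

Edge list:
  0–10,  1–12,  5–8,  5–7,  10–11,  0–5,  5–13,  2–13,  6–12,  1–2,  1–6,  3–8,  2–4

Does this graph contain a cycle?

DFS, tracking each vertex's parent; an edge to a visited non-parent vertex closes a cycle.
Start from 8:
visit 8 (parent –)
  visit 3 (parent 8)
    3–8: parent, skip
  visit 5 (parent 8)
    visit 0 (parent 5)
      visit 10 (parent 0)
        10–0: parent, skip
        visit 11 (parent 10)
          11–10: parent, skip
      0–5: parent, skip
    visit 13 (parent 5)
      13–5: parent, skip
      visit 2 (parent 13)
        visit 4 (parent 2)
          4–2: parent, skip
        2–13: parent, skip
        visit 1 (parent 2)
          visit 12 (parent 1)
            visit 6 (parent 12)
              6–1: 1 visited and ≠ parent → cycle
Cycle: 1 – 12 – 6 – 1.

Yes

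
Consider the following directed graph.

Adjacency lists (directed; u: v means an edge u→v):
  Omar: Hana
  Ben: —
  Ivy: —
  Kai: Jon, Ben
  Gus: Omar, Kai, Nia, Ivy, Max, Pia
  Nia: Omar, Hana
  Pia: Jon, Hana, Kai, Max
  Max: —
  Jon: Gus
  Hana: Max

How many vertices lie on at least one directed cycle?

4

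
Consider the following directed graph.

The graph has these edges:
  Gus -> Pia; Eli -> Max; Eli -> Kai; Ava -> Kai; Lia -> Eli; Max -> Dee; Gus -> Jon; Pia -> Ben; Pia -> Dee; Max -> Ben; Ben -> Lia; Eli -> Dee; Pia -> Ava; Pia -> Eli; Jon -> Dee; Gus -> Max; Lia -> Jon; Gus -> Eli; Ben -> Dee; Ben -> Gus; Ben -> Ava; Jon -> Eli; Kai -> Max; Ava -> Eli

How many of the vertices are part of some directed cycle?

9

A vertex is on a directed cycle iff it belongs to a strongly connected component of size ≥ 2 (or has a self-loop).
The vertices on cycles are {Ava, Ben, Eli, Gus, Jon, Kai, Lia, Max, Pia} — 9 in total.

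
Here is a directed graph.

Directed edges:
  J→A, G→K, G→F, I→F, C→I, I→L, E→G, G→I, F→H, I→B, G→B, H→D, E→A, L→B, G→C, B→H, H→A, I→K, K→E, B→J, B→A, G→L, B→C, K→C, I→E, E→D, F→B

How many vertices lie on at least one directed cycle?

8

A vertex is on a directed cycle iff it belongs to a strongly connected component of size ≥ 2 (or has a self-loop).
The vertices on cycles are {B, C, E, F, G, I, K, L} — 8 in total.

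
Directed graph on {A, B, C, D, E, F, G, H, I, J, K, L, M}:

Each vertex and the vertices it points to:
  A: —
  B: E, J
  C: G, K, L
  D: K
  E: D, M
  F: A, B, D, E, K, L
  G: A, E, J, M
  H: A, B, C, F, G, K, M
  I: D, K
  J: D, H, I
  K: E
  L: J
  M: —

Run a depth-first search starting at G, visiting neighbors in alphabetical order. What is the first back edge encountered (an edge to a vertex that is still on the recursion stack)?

K→E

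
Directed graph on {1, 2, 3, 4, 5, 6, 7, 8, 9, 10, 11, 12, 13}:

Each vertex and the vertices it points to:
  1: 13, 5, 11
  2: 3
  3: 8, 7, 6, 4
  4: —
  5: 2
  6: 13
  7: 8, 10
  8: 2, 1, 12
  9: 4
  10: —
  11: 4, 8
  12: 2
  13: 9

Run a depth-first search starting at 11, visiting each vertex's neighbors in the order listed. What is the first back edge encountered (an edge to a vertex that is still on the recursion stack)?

DFS from 11 (visiting each vertex's neighbors in the order listed); mark gray on enter, black on exit:
11 gray
  4 gray
  4 black
  8 gray
    2 gray
      3 gray
        3→8: 8 is gray → back edge
First back edge: 3 → 8.

3->8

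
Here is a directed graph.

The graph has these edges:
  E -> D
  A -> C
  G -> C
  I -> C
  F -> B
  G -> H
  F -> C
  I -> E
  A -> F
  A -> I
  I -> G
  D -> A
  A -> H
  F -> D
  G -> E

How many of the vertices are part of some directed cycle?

6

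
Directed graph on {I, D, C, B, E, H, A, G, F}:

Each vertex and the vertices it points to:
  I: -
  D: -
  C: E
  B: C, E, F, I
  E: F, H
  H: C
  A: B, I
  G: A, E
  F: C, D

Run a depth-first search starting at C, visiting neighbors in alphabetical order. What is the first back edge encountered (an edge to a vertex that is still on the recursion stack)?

F->C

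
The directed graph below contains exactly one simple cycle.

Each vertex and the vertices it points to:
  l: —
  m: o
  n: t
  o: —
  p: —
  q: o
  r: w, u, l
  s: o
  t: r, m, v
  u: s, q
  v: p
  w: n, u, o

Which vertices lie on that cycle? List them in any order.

n, r, t, w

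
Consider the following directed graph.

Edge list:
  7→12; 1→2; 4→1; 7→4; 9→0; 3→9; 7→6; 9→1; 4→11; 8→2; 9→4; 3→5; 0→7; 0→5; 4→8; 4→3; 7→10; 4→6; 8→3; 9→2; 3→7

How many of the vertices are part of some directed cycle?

A vertex is on a directed cycle iff it belongs to a strongly connected component of size ≥ 2 (or has a self-loop).
The vertices on cycles are {0, 3, 4, 7, 8, 9} — 6 in total.

6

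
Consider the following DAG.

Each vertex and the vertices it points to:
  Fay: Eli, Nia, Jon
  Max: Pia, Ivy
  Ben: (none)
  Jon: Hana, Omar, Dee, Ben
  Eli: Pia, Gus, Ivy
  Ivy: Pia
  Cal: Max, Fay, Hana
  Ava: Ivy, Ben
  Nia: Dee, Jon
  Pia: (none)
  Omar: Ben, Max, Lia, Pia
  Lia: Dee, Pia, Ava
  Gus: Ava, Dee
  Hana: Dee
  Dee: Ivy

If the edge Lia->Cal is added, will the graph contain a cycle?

Adding Lia→Cal creates a cycle iff Cal can already reach Lia.
Path from Cal: Cal → Fay → Jon → Omar → Lia.
So Cal → … → Lia → Cal is a cycle.

Yes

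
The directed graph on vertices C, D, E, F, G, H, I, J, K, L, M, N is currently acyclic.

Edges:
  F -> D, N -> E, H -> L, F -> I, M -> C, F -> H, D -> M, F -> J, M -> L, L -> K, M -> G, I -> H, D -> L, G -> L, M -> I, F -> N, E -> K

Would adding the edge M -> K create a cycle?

Adding M→K creates a cycle iff K can already reach M.
Explore from K: no path reaches M. The graph stays acyclic.

No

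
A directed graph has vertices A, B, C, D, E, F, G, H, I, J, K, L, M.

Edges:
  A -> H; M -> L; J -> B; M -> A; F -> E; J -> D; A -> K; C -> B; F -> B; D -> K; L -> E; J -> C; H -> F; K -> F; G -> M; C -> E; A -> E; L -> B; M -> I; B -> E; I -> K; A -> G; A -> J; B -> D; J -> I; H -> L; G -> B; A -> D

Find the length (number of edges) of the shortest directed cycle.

3

For each vertex v, BFS finds the shortest path from v back to v.
The shortest such closed walk is M → A → G → M, length 3.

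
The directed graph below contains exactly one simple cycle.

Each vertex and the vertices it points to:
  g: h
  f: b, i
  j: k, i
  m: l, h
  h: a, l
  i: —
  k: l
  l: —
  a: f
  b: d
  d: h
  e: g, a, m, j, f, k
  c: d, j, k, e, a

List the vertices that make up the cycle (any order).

DFS with gray/black marking from a:
a gray
  f gray
    b gray
      d gray
        h gray
          h→a: a is gray → back edge
Back edge closes the cycle a → f → b → d → h → a; its vertices are {a, b, d, f, h}.

a, b, d, f, h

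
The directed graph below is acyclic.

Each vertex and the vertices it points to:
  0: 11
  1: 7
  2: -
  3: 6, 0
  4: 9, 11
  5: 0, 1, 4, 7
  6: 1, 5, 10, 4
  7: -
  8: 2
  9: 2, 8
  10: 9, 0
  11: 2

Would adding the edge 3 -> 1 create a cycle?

Adding 3→1 creates a cycle iff 1 can already reach 3.
Explore from 1: no path reaches 3. The graph stays acyclic.

No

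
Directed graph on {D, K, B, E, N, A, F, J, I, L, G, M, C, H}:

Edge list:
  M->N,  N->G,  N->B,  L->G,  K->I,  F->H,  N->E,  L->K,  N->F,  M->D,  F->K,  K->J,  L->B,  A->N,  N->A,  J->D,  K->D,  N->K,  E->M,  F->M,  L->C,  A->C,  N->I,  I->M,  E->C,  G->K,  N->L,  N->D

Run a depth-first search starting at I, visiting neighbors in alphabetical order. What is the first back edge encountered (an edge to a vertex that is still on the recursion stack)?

A->N

DFS from I (visiting neighbors in alphabetical order); mark gray on enter, black on exit:
I gray
  M gray
    D gray
    D black
    N gray
      A gray
        C gray
        C black
        A→N: N is gray → back edge
First back edge: A → N.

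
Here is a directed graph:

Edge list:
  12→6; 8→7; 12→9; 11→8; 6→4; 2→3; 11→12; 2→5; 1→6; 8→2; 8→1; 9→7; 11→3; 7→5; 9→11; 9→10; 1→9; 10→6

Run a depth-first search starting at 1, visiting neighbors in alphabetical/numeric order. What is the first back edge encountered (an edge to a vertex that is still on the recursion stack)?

8->1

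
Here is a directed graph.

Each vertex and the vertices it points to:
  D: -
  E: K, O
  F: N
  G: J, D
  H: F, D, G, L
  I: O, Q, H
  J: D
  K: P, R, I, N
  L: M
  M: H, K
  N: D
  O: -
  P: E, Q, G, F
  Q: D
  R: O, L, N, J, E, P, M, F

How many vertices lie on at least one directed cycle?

A vertex is on a directed cycle iff it belongs to a strongly connected component of size ≥ 2 (or has a self-loop).
The vertices on cycles are {E, H, I, K, L, M, P, R} — 8 in total.

8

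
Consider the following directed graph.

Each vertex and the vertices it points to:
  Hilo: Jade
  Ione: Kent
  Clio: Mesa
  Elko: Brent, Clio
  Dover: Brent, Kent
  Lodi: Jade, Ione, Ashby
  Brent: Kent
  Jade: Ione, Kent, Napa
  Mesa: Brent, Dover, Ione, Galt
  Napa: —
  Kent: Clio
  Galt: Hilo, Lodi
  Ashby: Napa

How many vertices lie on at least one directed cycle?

A vertex is on a directed cycle iff it belongs to a strongly connected component of size ≥ 2 (or has a self-loop).
The vertices on cycles are {Clio, Galt, Hilo, Ione, Jade, Kent, Lodi, Mesa, Brent, Dover} — 10 in total.

10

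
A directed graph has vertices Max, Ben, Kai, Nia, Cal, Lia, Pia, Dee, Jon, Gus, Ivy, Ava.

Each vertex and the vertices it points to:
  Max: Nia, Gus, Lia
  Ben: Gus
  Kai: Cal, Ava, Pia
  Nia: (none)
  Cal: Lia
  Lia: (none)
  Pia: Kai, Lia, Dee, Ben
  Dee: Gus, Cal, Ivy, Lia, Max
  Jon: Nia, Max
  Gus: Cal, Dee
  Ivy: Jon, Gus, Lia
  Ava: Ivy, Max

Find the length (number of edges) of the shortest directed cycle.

2

For each vertex v, BFS finds the shortest path from v back to v.
The shortest such closed walk is Pia → Kai → Pia, length 2.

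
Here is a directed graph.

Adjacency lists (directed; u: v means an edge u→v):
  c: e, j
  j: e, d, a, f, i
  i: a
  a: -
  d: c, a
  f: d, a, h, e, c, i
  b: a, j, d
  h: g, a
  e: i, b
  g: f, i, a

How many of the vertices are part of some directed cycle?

A vertex is on a directed cycle iff it belongs to a strongly connected component of size ≥ 2 (or has a self-loop).
The vertices on cycles are {b, c, d, e, f, g, h, j} — 8 in total.

8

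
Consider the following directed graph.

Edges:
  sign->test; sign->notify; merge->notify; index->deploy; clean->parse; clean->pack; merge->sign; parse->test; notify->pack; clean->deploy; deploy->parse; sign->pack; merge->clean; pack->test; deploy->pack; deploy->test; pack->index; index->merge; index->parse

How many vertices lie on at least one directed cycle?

7

A vertex is on a directed cycle iff it belongs to a strongly connected component of size ≥ 2 (or has a self-loop).
The vertices on cycles are {pack, sign, clean, index, merge, deploy, notify} — 7 in total.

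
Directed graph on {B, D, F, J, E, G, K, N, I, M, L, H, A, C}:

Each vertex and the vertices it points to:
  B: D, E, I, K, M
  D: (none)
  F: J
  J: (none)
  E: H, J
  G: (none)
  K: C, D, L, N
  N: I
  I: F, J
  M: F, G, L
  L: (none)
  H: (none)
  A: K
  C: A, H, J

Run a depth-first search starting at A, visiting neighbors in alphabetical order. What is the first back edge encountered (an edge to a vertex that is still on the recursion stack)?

DFS from A (visiting neighbors in alphabetical order); mark gray on enter, black on exit:
A gray
  K gray
    C gray
      C→A: A is gray → back edge
First back edge: C → A.

C->A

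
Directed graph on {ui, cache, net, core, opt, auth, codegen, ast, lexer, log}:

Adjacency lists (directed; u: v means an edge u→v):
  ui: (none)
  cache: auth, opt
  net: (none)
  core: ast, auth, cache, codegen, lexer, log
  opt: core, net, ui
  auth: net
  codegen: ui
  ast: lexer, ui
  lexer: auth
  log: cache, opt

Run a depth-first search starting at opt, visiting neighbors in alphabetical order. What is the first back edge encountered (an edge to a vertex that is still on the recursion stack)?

cache->opt

DFS from opt (visiting neighbors in alphabetical order); mark gray on enter, black on exit:
opt gray
  core gray
    ast gray
      lexer gray
        auth gray
          net gray
          net black
        auth black
      lexer black
      ui gray
      ui black
    ast black
    core→auth: auth black — skip
    cache gray
      cache→auth: auth black — skip
      cache→opt: opt is gray → back edge
First back edge: cache → opt.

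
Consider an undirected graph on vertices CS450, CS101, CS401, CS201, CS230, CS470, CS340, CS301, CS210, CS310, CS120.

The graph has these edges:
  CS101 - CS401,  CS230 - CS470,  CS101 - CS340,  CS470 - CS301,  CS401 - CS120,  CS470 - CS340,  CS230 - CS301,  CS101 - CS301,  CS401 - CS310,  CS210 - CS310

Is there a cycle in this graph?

Yes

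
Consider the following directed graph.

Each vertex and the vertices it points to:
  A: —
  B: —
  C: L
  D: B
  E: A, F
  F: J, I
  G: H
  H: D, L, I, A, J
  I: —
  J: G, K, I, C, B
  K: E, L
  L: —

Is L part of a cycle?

L lies on a cycle iff there is a path from L back to itself.
Exploring from L, it never reaches itself; equivalently, its strongly connected component is a singleton.

No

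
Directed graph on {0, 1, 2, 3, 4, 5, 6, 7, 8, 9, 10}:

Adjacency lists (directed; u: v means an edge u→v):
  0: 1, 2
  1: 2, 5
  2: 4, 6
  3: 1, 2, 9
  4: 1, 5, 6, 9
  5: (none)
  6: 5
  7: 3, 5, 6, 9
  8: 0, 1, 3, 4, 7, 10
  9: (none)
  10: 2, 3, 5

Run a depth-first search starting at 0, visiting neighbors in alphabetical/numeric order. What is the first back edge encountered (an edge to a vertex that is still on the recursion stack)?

DFS from 0 (visiting neighbors in alphabetical/numeric order); mark gray on enter, black on exit:
0 gray
  1 gray
    2 gray
      4 gray
        4→1: 1 is gray → back edge
First back edge: 4 → 1.

4→1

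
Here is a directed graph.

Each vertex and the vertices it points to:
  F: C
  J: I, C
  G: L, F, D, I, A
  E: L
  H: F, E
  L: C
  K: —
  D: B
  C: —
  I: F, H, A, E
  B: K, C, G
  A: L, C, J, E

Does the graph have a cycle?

Yes

DFS with white/gray/black marking, starting from H:
H gray
  F gray
    C gray
    C black
  F black
  E gray
    L gray
      L→C: C black — skip
    L black
  E black
H black
J gray
  I gray
    I→F: F black — skip
    I→H: H black — skip
    A gray
      A→L: L black — skip
      A→C: C black — skip
      A→J: J is gray → back edge
Back edge found, so a cycle exists: J → I → A → J.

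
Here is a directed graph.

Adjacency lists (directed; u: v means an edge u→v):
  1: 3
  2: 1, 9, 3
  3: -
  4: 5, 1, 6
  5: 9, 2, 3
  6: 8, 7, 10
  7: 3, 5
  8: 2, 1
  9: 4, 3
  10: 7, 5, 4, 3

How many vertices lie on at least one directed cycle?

A vertex is on a directed cycle iff it belongs to a strongly connected component of size ≥ 2 (or has a self-loop).
The vertices on cycles are {2, 4, 5, 6, 7, 8, 9, 10} — 8 in total.

8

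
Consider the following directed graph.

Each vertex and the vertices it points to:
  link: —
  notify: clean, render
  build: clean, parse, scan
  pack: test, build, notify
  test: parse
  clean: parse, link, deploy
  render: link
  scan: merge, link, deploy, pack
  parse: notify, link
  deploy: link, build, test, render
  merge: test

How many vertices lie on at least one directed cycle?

9

A vertex is on a directed cycle iff it belongs to a strongly connected component of size ≥ 2 (or has a self-loop).
The vertices on cycles are {pack, scan, test, build, clean, merge, parse, deploy, notify} — 9 in total.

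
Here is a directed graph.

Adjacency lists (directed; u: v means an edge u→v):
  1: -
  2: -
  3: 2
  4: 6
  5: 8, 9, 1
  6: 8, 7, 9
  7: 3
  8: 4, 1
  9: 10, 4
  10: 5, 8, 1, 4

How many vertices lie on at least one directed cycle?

6

A vertex is on a directed cycle iff it belongs to a strongly connected component of size ≥ 2 (or has a self-loop).
The vertices on cycles are {4, 5, 6, 8, 9, 10} — 6 in total.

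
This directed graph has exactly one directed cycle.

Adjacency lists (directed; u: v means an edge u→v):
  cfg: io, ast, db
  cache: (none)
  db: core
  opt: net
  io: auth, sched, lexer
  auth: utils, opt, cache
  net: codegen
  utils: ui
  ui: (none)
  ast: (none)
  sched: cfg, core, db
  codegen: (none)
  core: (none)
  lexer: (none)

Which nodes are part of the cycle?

io, cfg, sched

DFS with gray/black marking from io:
io gray
  auth gray
    utils gray
      ui gray
      ui black
    utils black
    opt gray
      net gray
        codegen gray
        codegen black
      net black
    opt black
    cache gray
    cache black
  auth black
  sched gray
    cfg gray
      cfg→io: io is gray → back edge
Back edge closes the cycle io → sched → cfg → io; its vertices are {io, cfg, sched}.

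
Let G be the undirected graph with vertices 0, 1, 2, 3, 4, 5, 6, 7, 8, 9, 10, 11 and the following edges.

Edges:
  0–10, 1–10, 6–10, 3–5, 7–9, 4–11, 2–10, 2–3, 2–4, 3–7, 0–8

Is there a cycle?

DFS, tracking each vertex's parent; an edge to a visited non-parent vertex closes a cycle.
Start from 10:
visit 10 (parent –)
  visit 0 (parent 10)
    0–10: parent, skip
    visit 8 (parent 0)
      8–0: parent, skip
  visit 1 (parent 10)
    1–10: parent, skip
  visit 6 (parent 10)
    6–10: parent, skip
  visit 2 (parent 10)
    2–10: parent, skip
    visit 3 (parent 2)
      visit 7 (parent 3)
        visit 9 (parent 7)
          9–7: parent, skip
        7–3: parent, skip
      3–2: parent, skip
      visit 5 (parent 3)
        5–3: parent, skip
    visit 4 (parent 2)
      visit 11 (parent 4)
        11–4: parent, skip
      4–2: parent, skip
No non-parent visited neighbor found — the graph is a forest.

No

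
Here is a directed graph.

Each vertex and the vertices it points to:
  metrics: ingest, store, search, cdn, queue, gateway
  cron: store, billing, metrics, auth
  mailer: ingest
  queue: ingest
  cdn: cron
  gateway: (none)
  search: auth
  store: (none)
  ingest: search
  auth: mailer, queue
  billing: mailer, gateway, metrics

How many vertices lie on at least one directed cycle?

A vertex is on a directed cycle iff it belongs to a strongly connected component of size ≥ 2 (or has a self-loop).
The vertices on cycles are {cdn, auth, cron, queue, ingest, mailer, search, billing, metrics} — 9 in total.

9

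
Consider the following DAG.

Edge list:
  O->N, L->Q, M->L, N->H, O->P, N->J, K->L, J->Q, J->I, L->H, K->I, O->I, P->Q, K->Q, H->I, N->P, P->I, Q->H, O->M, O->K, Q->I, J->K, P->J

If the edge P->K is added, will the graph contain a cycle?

Adding P→K creates a cycle iff K can already reach P.
Explore from K: no path reaches P. The graph stays acyclic.

No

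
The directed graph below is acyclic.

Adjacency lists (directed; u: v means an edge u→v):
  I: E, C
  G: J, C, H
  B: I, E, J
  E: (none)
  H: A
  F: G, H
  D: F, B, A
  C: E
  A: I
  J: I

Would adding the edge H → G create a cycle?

Adding H→G creates a cycle iff G can already reach H.
Path from G: G → H.
So G → … → H → G is a cycle.

Yes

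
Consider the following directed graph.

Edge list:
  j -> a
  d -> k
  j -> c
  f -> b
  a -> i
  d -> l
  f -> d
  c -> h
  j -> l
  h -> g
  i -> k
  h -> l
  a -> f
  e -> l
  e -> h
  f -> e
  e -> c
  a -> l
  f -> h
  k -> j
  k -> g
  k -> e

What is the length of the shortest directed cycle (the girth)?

4

For each vertex v, BFS finds the shortest path from v back to v.
The shortest such closed walk is a → i → k → j → a, length 4.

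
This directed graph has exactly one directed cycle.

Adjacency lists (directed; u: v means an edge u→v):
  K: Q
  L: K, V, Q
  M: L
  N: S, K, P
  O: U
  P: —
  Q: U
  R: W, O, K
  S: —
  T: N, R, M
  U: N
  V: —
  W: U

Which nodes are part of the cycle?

DFS with gray/black marking from N:
N gray
  S gray
  S black
  K gray
    Q gray
      U gray
        U→N: N is gray → back edge
Back edge closes the cycle N → K → Q → U → N; its vertices are {K, N, Q, U}.

K, N, Q, U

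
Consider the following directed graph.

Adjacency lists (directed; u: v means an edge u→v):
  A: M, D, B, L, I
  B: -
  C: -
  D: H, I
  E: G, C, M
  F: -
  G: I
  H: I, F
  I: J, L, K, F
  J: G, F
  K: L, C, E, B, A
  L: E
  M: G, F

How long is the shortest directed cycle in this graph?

For each vertex v, BFS finds the shortest path from v back to v.
The shortest such closed walk is I → J → G → I, length 3.

3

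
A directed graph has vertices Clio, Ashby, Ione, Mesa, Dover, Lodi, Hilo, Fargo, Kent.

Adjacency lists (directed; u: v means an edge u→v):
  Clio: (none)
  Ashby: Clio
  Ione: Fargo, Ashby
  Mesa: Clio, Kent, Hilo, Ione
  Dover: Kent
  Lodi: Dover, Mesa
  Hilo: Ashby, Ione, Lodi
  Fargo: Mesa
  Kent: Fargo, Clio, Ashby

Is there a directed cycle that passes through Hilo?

Yes

Hilo is on a cycle iff Hilo can reach itself via ≥1 edge.
Hilo → Lodi → Mesa → Hilo — yes.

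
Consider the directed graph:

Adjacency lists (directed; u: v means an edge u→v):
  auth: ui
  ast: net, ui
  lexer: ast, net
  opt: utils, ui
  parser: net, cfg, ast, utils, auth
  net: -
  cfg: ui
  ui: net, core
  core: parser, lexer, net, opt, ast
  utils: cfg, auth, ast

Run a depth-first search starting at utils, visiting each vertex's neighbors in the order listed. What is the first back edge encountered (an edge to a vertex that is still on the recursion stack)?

DFS from utils (visiting each vertex's neighbors in the order listed); mark gray on enter, black on exit:
utils gray
  cfg gray
    ui gray
      net gray
      net black
      core gray
        parser gray
          parser→net: net black — skip
          parser→cfg: cfg is gray → back edge
First back edge: parser → cfg.

parser->cfg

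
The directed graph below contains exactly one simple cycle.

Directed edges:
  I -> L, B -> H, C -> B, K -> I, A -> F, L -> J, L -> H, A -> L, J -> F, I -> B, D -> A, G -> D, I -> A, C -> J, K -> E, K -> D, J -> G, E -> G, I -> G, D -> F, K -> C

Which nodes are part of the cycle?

A, D, G, J, L

DFS with gray/black marking from D:
D gray
  F gray
  F black
  A gray
    L gray
      H gray
      H black
      J gray
        J→F: F black — skip
        G gray
          G→D: D is gray → back edge
Back edge closes the cycle D → A → L → J → G → D; its vertices are {A, D, G, J, L}.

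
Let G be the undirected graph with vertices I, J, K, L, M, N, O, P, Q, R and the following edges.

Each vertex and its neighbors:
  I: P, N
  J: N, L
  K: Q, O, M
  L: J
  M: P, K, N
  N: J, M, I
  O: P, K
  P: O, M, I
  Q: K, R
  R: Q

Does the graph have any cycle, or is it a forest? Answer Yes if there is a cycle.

DFS, tracking each vertex's parent; an edge to a visited non-parent vertex closes a cycle.
Start from Q:
visit Q (parent –)
  visit K (parent Q)
    K–Q: parent, skip
    visit O (parent K)
      visit P (parent O)
        P–O: parent, skip
        visit M (parent P)
          M–P: parent, skip
          M–K: K visited and ≠ parent → cycle
Cycle: K – O – P – M – K.

Yes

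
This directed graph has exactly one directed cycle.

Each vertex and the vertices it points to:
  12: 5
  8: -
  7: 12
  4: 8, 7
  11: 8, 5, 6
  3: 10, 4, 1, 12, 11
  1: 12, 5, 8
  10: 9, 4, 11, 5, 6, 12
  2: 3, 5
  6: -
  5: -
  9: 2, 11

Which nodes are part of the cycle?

2, 3, 9, 10

DFS with gray/black marking from 3:
3 gray
  10 gray
    9 gray
      2 gray
        2→3: 3 is gray → back edge
Back edge closes the cycle 3 → 10 → 9 → 2 → 3; its vertices are {2, 3, 9, 10}.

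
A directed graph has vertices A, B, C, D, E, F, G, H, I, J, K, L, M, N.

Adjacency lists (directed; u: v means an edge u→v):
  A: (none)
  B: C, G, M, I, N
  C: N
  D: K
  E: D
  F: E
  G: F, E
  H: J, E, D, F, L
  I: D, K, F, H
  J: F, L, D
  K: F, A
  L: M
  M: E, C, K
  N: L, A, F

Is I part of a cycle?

No

I lies on a cycle iff there is a path from I back to itself.
Exploring from I, it never reaches itself; equivalently, its strongly connected component is a singleton.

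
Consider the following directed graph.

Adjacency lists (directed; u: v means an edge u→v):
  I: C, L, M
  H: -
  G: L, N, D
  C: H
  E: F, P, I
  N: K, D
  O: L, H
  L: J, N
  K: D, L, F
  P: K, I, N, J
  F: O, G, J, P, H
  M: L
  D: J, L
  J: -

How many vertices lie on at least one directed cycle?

10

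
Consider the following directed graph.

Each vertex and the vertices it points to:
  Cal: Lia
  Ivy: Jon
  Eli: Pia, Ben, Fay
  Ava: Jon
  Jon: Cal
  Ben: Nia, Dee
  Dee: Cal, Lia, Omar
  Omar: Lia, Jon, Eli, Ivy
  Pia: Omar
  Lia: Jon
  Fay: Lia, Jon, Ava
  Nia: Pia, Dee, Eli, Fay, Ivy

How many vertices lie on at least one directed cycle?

9

A vertex is on a directed cycle iff it belongs to a strongly connected component of size ≥ 2 (or has a self-loop).
The vertices on cycles are {Ben, Cal, Dee, Eli, Jon, Lia, Nia, Pia, Omar} — 9 in total.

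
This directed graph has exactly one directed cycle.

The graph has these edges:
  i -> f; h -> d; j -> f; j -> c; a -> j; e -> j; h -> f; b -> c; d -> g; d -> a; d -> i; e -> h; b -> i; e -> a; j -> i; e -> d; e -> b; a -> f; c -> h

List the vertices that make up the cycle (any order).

a, c, d, h, j

DFS with gray/black marking from h:
h gray
  f gray
  f black
  d gray
    a gray
      j gray
        c gray
          c→h: h is gray → back edge
Back edge closes the cycle h → d → a → j → c → h; its vertices are {a, c, d, h, j}.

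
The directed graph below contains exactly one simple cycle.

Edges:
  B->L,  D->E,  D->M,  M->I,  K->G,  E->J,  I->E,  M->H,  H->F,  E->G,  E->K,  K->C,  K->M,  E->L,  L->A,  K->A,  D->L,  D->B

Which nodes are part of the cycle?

E, I, K, M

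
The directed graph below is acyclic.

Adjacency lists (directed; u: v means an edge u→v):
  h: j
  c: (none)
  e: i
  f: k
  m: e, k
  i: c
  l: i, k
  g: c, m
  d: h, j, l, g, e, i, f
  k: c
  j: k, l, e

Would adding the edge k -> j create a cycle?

Yes

Adding k→j creates a cycle iff j can already reach k.
Path from j: j → k.
So j → … → k → j is a cycle.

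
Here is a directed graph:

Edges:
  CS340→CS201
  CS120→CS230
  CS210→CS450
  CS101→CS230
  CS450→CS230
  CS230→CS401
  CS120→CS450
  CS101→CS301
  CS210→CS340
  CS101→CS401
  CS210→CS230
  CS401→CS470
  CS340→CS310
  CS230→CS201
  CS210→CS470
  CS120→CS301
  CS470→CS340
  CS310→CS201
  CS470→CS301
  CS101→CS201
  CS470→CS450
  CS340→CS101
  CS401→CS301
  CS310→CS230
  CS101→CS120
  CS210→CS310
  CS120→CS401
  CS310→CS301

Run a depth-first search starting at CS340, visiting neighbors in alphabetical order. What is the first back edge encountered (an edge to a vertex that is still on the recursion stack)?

DFS from CS340 (visiting neighbors in alphabetical order); mark gray on enter, black on exit:
CS340 gray
  CS101 gray
    CS120 gray
      CS230 gray
        CS201 gray
        CS201 black
        CS401 gray
          CS301 gray
          CS301 black
          CS470 gray
            CS470→CS301: CS301 black — skip
            CS470→CS340: CS340 is gray → back edge
First back edge: CS470 → CS340.

CS470→CS340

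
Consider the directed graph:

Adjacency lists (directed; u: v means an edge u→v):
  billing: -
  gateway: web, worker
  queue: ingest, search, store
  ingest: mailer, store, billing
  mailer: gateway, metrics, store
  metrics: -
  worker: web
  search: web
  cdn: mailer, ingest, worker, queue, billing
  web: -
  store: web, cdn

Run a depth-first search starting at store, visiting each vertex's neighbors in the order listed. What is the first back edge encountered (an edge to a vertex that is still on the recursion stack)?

mailer->store

DFS from store (visiting each vertex's neighbors in the order listed); mark gray on enter, black on exit:
store gray
  web gray
  web black
  cdn gray
    mailer gray
      gateway gray
        gateway→web: web black — skip
        worker gray
          worker→web: web black — skip
        worker black
      gateway black
      metrics gray
      metrics black
      mailer→store: store is gray → back edge
First back edge: mailer → store.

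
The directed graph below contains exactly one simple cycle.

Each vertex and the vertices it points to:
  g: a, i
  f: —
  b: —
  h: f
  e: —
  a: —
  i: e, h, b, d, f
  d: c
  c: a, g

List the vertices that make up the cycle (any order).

DFS with gray/black marking from i:
i gray
  e gray
  e black
  h gray
    f gray
    f black
  h black
  b gray
  b black
  d gray
    c gray
      a gray
      a black
      g gray
        g→a: a black — skip
        g→i: i is gray → back edge
Back edge closes the cycle i → d → c → g → i; its vertices are {c, d, g, i}.

c, d, g, i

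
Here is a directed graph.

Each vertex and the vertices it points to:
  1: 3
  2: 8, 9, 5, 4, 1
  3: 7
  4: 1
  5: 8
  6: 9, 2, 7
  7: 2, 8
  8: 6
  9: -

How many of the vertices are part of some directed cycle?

8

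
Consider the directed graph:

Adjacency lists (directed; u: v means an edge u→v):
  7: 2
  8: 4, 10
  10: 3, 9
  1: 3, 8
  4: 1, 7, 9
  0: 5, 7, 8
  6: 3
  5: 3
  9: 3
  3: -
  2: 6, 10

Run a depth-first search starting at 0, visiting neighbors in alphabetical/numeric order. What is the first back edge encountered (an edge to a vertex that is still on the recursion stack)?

1->8

DFS from 0 (visiting neighbors in alphabetical/numeric order); mark gray on enter, black on exit:
0 gray
  5 gray
    3 gray
    3 black
  5 black
  7 gray
    2 gray
      6 gray
        6→3: 3 black — skip
      6 black
      10 gray
        10→3: 3 black — skip
        9 gray
          9→3: 3 black — skip
        9 black
      10 black
    2 black
  7 black
  8 gray
    4 gray
      1 gray
        1→3: 3 black — skip
        1→8: 8 is gray → back edge
First back edge: 1 → 8.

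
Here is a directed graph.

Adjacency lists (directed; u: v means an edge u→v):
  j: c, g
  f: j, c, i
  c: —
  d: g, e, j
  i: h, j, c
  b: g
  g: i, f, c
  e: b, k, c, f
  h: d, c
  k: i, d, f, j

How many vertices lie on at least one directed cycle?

9

A vertex is on a directed cycle iff it belongs to a strongly connected component of size ≥ 2 (or has a self-loop).
The vertices on cycles are {b, d, e, f, g, h, i, j, k} — 9 in total.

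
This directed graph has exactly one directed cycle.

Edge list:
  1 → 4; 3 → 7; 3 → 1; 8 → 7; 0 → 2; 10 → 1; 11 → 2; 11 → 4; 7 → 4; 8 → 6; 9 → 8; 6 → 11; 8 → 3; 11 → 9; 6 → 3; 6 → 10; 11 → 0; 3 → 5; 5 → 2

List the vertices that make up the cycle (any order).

6, 8, 9, 11

DFS with gray/black marking from 11:
11 gray
  4 gray
  4 black
  0 gray
    2 gray
    2 black
  0 black
  9 gray
    8 gray
      3 gray
        7 gray
          7→4: 4 black — skip
        7 black
        5 gray
          5→2: 2 black — skip
        5 black
        1 gray
          1→4: 4 black — skip
        1 black
      3 black
      8→7: 7 black — skip
      6 gray
        6→11: 11 is gray → back edge
Back edge closes the cycle 11 → 9 → 8 → 6 → 11; its vertices are {6, 8, 9, 11}.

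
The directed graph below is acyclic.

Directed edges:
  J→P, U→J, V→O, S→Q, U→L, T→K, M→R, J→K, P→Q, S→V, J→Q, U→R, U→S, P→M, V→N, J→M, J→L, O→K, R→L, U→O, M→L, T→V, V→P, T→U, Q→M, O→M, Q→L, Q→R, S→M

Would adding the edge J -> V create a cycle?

Adding J→V creates a cycle iff V can already reach J.
Explore from V: no path reaches J. The graph stays acyclic.

No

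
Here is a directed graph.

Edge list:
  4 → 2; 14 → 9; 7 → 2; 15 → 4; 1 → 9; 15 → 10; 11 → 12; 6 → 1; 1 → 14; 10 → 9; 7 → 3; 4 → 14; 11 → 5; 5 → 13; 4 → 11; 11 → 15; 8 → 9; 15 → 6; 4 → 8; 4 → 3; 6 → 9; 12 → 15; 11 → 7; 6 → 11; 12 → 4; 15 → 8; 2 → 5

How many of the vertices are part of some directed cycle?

5

A vertex is on a directed cycle iff it belongs to a strongly connected component of size ≥ 2 (or has a self-loop).
The vertices on cycles are {4, 6, 11, 12, 15} — 5 in total.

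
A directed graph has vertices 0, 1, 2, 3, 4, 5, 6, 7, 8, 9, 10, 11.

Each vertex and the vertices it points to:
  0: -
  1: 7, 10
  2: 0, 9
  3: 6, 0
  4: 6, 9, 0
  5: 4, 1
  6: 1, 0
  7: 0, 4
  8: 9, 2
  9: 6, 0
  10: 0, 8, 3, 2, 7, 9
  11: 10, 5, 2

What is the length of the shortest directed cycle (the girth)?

4

For each vertex v, BFS finds the shortest path from v back to v.
The shortest such closed walk is 10 → 3 → 6 → 1 → 10, length 4.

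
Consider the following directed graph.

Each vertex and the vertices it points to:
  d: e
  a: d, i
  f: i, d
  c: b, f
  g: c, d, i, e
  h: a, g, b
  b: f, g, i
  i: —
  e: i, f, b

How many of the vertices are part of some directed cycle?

6

A vertex is on a directed cycle iff it belongs to a strongly connected component of size ≥ 2 (or has a self-loop).
The vertices on cycles are {b, c, d, e, f, g} — 6 in total.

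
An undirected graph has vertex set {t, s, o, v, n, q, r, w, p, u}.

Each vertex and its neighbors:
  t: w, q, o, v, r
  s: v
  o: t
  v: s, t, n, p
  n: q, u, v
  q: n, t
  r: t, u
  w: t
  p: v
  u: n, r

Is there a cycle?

DFS, tracking each vertex's parent; an edge to a visited non-parent vertex closes a cycle.
Start from v:
visit v (parent –)
  visit s (parent v)
    s–v: parent, skip
  visit t (parent v)
    visit w (parent t)
      w–t: parent, skip
    visit q (parent t)
      visit n (parent q)
        n–q: parent, skip
        visit u (parent n)
          u–n: parent, skip
          visit r (parent u)
            r–t: t visited and ≠ parent → cycle
Cycle: t – q – n – u – r – t.

Yes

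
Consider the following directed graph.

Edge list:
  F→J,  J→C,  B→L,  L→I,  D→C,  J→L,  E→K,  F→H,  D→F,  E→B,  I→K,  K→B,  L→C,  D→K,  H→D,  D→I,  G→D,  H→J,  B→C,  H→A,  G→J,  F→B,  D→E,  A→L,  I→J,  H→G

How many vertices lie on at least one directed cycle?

A vertex is on a directed cycle iff it belongs to a strongly connected component of size ≥ 2 (or has a self-loop).
The vertices on cycles are {B, D, F, G, H, I, J, K, L} — 9 in total.

9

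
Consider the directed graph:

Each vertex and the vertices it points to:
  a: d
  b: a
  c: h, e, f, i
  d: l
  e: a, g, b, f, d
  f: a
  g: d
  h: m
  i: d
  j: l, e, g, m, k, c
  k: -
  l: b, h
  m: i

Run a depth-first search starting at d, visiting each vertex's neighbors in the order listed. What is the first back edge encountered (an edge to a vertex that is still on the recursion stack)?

a→d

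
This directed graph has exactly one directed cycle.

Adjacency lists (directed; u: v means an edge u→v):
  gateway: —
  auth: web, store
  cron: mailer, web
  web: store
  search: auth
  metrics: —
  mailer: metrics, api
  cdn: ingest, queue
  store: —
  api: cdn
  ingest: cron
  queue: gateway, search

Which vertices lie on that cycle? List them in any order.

DFS with gray/black marking from cdn:
cdn gray
  ingest gray
    cron gray
      mailer gray
        metrics gray
        metrics black
        api gray
          api→cdn: cdn is gray → back edge
Back edge closes the cycle cdn → ingest → cron → mailer → api → cdn; its vertices are {api, cdn, cron, ingest, mailer}.

api, cdn, cron, ingest, mailer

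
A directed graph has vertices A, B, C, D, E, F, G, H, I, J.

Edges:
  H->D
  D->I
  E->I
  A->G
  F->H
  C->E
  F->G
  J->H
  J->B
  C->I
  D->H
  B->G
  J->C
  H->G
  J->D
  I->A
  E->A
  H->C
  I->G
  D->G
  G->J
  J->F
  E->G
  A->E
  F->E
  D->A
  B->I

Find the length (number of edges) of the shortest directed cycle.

2

For each vertex v, BFS finds the shortest path from v back to v.
The shortest such closed walk is H → D → H, length 2.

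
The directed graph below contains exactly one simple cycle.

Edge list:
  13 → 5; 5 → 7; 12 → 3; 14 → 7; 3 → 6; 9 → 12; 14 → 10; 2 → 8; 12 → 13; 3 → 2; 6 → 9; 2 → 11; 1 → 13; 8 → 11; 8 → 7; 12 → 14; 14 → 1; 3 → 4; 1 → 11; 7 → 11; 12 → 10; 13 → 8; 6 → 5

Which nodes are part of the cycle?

3, 6, 9, 12

DFS with gray/black marking from 12:
12 gray
  14 gray
    1 gray
      13 gray
        8 gray
          7 gray
            11 gray
            11 black
          7 black
          8→11: 11 black — skip
        8 black
        5 gray
          5→7: 7 black — skip
        5 black
      13 black
      1→11: 11 black — skip
    1 black
    14→7: 7 black — skip
    10 gray
    10 black
  14 black
  3 gray
    2 gray
      2→11: 11 black — skip
      2→8: 8 black — skip
    2 black
    4 gray
    4 black
    6 gray
      6→5: 5 black — skip
      9 gray
        9→12: 12 is gray → back edge
Back edge closes the cycle 12 → 3 → 6 → 9 → 12; its vertices are {3, 6, 9, 12}.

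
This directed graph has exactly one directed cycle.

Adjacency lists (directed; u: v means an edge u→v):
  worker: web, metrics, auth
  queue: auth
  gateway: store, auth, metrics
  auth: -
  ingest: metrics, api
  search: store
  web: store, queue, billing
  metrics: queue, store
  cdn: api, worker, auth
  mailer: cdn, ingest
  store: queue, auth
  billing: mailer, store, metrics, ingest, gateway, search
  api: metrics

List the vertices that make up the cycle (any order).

cdn, web, mailer, worker, billing

DFS with gray/black marking from billing:
billing gray
  mailer gray
    cdn gray
      api gray
        metrics gray
          queue gray
            auth gray
            auth black
          queue black
          store gray
            store→queue: queue black — skip
            store→auth: auth black — skip
          store black
        metrics black
      api black
      worker gray
        web gray
          web→store: store black — skip
          web→queue: queue black — skip
          web→billing: billing is gray → back edge
Back edge closes the cycle billing → mailer → cdn → worker → web → billing; its vertices are {cdn, web, mailer, worker, billing}.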